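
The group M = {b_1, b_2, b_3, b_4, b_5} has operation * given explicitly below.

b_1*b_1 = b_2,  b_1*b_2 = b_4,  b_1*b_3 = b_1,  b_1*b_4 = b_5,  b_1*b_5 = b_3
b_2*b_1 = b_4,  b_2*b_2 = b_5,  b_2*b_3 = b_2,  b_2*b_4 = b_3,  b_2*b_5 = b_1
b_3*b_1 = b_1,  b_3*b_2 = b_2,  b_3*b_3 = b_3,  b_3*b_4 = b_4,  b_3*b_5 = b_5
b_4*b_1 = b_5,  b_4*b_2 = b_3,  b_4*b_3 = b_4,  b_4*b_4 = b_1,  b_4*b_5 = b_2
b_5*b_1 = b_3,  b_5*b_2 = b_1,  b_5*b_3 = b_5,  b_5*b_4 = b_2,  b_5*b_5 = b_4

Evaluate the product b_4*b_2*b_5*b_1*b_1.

b_4*b_2 = b_3
b_3*b_5 = b_5
b_5*b_1 = b_3
b_3*b_1 = b_1

b_1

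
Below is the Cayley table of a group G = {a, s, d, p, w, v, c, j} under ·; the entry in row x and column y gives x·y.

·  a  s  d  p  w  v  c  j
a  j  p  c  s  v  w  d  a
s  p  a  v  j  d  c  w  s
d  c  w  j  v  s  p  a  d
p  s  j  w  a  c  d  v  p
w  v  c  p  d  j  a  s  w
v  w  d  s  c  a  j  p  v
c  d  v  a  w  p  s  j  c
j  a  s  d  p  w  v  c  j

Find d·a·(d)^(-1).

The identity is j. In row d, the entry j sits in column d, so d^(-1) = d.
d·a = c
c·d = a

a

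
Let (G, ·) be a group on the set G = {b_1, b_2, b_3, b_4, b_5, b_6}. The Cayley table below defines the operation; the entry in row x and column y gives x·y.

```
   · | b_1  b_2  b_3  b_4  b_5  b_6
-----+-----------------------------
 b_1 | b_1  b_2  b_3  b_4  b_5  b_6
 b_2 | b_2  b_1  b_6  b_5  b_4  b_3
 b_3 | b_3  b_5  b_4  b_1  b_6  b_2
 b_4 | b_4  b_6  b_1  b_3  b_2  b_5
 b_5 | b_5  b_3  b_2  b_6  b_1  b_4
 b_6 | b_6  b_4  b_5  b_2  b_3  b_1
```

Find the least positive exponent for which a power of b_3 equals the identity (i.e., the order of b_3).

3

The identity element is b_1 (its row matches the header).
b_3^1 = b_3
b_3^2 = b_3·b_3 = b_4
b_3^3 = b_4·b_3 = b_1
The first power of b_3 equal to the identity is b_3^3, so ord(b_3) = 3.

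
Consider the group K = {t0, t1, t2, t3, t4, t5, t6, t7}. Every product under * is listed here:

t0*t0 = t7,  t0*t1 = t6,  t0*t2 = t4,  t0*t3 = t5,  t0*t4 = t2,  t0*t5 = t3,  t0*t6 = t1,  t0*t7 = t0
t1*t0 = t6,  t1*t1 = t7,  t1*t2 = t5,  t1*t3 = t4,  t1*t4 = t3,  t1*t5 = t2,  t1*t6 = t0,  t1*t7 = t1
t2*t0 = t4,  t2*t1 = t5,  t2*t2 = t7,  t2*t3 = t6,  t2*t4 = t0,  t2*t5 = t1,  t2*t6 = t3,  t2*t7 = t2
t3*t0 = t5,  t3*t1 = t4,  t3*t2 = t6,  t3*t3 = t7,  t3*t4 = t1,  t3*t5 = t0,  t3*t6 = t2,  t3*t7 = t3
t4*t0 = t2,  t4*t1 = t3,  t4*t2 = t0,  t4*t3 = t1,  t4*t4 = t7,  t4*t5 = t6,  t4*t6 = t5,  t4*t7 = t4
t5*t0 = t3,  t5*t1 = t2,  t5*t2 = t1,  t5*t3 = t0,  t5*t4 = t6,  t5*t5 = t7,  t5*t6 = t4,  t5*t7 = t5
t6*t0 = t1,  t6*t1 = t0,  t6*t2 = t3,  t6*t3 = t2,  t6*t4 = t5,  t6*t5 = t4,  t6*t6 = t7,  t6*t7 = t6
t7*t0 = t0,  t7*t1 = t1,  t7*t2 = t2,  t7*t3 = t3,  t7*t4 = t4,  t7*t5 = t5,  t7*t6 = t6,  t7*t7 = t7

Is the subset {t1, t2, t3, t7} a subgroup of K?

No

t1 * t2 = t5, which is not in {t1, t2, t3, t7}.
The subset is not closed under *, so it is not a subgroup.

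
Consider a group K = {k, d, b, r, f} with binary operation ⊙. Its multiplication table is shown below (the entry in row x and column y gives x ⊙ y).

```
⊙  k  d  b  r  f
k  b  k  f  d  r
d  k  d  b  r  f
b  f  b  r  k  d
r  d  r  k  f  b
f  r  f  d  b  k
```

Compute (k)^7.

k^1 = k
k^2 = k ⊙ k = b
k^3 = b ⊙ k = f
k^4 = f ⊙ k = r
k^5 = r ⊙ k = d
k^6 = d ⊙ k = k
k^7 = k ⊙ k = b

b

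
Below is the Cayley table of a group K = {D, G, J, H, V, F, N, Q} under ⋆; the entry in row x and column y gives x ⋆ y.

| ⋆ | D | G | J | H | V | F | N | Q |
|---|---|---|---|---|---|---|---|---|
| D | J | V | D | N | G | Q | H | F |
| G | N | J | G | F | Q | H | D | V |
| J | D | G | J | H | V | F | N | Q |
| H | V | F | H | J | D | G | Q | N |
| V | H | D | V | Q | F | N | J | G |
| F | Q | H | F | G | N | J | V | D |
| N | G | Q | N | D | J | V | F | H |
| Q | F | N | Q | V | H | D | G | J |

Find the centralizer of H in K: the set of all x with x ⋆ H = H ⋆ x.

{F, G, H, J}

Compare row H with column H entry by entry.
G ⋆ H = F = H ⋆ G, so G commutes with H.
N ⋆ H = D but H ⋆ N = Q, so N does not.
Collecting the elements that commute with H: C(H) = {F, G, H, J}.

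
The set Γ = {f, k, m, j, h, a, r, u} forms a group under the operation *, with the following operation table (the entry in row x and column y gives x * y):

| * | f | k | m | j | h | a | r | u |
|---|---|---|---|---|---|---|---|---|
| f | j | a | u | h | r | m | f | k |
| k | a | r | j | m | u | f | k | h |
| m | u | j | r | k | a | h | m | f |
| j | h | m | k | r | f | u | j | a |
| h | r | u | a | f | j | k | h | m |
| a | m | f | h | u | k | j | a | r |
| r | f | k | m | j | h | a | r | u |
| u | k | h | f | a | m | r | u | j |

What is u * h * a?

h

u * h = m
m * a = h
(Structurally, Γ here is isomorphic to Z_2 x Z_4.)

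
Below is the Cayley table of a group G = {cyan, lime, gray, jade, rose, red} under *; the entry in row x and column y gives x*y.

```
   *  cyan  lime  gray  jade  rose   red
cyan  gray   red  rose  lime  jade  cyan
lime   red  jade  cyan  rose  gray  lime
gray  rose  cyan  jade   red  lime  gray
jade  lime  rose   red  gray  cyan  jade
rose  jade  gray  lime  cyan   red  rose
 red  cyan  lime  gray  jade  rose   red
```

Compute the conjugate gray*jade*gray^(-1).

jade

The identity is red. In row gray, the entry red sits in column jade, so gray^(-1) = jade.
gray*jade = red
red*jade = jade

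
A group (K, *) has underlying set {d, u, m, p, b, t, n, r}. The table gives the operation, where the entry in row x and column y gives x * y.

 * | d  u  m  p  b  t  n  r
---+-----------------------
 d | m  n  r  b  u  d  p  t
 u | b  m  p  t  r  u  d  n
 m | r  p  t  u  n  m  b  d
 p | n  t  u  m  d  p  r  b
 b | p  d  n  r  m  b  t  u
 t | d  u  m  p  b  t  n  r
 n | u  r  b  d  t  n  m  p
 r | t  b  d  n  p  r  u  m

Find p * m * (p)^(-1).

m

The identity is t. In row p, the entry t sits in column u, so p^(-1) = u.
p * m = u
u * u = m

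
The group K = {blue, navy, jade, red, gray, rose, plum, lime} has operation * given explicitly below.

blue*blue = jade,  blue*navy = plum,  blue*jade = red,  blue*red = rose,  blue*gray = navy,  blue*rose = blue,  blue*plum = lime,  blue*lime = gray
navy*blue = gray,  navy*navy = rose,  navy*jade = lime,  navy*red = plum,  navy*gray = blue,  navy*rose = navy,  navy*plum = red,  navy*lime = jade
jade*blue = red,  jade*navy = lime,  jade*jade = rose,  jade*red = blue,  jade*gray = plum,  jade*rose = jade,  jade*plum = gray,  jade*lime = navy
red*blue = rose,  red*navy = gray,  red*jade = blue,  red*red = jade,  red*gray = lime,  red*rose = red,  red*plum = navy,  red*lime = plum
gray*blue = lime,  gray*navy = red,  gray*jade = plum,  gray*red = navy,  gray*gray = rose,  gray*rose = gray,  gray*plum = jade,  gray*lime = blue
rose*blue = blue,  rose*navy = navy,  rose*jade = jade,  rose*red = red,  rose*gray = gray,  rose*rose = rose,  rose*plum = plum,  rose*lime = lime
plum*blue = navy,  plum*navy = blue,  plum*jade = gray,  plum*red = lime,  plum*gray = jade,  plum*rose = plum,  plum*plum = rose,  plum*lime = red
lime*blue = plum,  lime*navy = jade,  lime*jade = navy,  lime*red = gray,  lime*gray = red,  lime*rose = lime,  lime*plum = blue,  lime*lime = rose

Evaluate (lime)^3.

lime^1 = lime
lime^2 = lime * lime = rose
lime^3 = rose * lime = lime
(Structurally, K here is isomorphic to the dihedral group D_4.)

lime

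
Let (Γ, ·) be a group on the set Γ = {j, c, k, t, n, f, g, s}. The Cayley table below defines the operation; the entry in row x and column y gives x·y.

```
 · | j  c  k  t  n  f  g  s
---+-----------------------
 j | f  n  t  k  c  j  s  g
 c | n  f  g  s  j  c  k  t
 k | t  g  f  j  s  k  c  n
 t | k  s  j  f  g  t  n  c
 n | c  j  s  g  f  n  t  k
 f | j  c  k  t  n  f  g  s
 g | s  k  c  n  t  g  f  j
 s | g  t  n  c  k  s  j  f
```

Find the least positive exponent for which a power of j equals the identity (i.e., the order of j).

2

The identity element is f (its row matches the header).
j^1 = j
j^2 = j·j = f
The first power of j equal to the identity is j^2, so ord(j) = 2.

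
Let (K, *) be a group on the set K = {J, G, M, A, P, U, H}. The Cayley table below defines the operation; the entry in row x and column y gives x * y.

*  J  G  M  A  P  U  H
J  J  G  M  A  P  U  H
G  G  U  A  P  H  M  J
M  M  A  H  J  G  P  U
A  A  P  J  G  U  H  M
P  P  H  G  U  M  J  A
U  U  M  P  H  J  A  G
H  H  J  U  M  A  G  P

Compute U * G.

Read row U, column G: U * G = M.
(Structurally, K here is isomorphic to the cyclic group Z_7.)

M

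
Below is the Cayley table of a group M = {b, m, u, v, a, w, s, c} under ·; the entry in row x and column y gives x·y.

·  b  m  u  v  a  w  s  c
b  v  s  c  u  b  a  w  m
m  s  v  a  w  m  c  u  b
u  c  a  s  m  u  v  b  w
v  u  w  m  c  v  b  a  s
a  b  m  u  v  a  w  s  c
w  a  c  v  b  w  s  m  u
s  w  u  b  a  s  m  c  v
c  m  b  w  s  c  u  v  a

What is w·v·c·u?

w·v = b
b·c = m
m·u = a

a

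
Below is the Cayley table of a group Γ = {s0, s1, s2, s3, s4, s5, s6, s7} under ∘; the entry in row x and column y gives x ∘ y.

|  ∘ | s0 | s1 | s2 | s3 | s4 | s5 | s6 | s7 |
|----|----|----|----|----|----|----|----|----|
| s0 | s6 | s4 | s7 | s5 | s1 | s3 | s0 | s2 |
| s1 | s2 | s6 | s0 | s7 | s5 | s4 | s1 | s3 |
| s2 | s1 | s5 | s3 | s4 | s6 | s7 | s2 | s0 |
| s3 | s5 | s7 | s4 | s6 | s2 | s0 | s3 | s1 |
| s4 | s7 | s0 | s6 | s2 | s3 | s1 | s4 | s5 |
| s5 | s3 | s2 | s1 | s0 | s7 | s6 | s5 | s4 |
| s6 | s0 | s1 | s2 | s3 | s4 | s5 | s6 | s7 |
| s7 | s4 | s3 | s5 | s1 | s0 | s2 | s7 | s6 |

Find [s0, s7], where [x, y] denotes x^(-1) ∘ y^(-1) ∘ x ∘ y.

s3

Identity is s6; from the table s0^(-1) = s0 and s7^(-1) = s7.
s0 ∘ s7 = s2
s2 ∘ s0 = s1
s1 ∘ s7 = s3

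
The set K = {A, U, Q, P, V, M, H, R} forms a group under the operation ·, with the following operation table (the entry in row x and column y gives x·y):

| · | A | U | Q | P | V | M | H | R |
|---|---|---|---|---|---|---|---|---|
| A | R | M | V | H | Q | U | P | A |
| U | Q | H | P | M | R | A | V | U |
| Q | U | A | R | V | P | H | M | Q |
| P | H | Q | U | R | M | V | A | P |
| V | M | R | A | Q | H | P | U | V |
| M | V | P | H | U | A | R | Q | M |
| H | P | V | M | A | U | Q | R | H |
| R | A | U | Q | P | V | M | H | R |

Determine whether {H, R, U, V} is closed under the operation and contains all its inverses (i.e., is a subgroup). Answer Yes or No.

Yes

{H, R, U, V} contains the identity R.
Checking products: every product of two elements of {H, R, U, V} (read from the table) lies in {H, R, U, V}, so the set is closed.
In a finite group, a nonempty closed subset is a subgroup. So {H, R, U, V} ≤ K.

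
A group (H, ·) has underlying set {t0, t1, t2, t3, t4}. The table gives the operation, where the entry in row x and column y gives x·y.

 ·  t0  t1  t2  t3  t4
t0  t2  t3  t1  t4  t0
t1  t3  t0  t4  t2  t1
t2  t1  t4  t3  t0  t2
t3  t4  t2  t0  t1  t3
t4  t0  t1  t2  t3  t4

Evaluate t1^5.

t4

t1^1 = t1
t1^2 = t1·t1 = t0
t1^3 = t0·t1 = t3
t1^4 = t3·t1 = t2
t1^5 = t2·t1 = t4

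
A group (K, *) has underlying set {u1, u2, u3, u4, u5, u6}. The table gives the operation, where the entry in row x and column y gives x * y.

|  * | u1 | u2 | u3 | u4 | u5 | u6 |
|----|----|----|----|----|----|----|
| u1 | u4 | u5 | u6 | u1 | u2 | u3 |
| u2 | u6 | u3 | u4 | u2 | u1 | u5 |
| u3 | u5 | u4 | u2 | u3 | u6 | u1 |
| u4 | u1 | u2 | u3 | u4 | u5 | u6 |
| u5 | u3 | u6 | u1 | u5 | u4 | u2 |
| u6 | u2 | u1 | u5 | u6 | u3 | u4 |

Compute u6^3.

u6

u6^1 = u6
u6^2 = u6 * u6 = u4
u6^3 = u4 * u6 = u6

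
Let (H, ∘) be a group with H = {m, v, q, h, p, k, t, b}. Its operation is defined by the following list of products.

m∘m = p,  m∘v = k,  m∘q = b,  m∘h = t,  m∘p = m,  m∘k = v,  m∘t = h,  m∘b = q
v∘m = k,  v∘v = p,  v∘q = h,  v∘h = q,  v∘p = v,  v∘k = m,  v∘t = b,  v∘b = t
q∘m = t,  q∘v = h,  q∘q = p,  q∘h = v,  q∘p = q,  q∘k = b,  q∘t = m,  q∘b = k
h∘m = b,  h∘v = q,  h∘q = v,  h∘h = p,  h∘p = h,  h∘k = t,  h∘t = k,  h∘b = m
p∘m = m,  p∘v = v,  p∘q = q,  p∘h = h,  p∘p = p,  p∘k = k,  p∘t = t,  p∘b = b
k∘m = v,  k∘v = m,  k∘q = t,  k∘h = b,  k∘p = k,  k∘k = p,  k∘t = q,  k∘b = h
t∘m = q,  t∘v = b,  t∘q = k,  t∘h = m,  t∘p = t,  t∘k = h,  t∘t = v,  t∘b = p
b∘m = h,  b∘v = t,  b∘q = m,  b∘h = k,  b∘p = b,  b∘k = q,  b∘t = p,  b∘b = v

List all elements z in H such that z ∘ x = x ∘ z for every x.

An element z is central iff its row equals its column in the table.
For b: b ∘ h = k ≠ m = h ∘ b, so b ∉ Z.
Checking each element this way leaves Z(H) = {p, v}.
(Structurally, H here is isomorphic to the dihedral group D_4.)

{p, v}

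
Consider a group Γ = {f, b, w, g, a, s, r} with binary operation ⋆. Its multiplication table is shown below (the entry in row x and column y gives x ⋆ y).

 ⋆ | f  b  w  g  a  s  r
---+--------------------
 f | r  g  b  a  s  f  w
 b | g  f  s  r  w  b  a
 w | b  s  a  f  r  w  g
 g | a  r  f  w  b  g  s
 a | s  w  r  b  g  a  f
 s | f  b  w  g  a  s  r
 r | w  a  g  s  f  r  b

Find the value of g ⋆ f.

a

Read row g, column f: g ⋆ f = a.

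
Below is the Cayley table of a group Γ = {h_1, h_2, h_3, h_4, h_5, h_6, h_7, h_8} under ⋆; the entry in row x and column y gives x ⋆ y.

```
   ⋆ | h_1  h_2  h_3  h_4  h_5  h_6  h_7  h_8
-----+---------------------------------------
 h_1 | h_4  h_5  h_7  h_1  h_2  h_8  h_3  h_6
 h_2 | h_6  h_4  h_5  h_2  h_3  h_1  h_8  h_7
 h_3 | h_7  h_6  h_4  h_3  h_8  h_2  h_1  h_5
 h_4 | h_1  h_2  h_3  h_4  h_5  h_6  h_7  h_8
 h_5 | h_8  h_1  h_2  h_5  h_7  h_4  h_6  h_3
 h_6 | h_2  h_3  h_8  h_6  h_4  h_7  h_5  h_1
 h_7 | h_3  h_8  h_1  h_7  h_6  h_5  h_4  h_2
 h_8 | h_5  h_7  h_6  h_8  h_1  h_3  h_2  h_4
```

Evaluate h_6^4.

h_4

h_6^1 = h_6
h_6^2 = h_6 ⋆ h_6 = h_7
h_6^3 = h_7 ⋆ h_6 = h_5
h_6^4 = h_5 ⋆ h_6 = h_4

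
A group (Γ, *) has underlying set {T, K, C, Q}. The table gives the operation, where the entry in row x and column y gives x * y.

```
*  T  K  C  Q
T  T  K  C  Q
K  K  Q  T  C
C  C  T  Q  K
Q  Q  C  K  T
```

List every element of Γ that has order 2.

{Q}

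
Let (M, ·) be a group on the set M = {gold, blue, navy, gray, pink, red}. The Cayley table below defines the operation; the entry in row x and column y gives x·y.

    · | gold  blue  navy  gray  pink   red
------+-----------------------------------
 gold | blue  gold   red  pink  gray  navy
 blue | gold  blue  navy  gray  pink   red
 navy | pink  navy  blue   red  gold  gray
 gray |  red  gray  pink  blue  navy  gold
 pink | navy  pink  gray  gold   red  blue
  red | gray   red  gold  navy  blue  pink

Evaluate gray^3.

gray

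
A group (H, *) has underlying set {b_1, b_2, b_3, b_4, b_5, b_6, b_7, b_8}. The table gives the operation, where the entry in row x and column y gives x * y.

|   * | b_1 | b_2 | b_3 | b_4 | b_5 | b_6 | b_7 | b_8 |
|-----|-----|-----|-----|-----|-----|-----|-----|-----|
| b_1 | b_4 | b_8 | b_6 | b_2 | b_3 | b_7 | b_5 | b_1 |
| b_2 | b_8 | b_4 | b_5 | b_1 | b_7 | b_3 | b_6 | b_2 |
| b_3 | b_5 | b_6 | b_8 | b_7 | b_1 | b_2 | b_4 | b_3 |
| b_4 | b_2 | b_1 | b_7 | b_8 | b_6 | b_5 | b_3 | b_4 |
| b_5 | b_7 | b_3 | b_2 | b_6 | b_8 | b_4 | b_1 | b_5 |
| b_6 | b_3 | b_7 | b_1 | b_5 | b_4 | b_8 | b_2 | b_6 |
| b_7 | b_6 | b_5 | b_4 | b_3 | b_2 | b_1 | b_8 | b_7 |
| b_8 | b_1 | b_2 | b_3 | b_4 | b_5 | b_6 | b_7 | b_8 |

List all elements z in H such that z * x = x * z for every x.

{b_4, b_8}

An element z is central iff its row equals its column in the table.
For b_7: b_7 * b_1 = b_6 ≠ b_5 = b_1 * b_7, so b_7 ∉ Z.
Checking each element this way leaves Z(H) = {b_4, b_8}.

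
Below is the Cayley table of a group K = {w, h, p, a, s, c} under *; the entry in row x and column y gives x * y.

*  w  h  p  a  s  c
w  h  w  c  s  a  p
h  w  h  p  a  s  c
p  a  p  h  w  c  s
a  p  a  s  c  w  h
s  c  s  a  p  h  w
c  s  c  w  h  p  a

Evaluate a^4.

a

a^1 = a
a^2 = a * a = c
a^3 = c * a = h
a^4 = h * a = a
(Structurally, K here is isomorphic to the symmetric group S_3.)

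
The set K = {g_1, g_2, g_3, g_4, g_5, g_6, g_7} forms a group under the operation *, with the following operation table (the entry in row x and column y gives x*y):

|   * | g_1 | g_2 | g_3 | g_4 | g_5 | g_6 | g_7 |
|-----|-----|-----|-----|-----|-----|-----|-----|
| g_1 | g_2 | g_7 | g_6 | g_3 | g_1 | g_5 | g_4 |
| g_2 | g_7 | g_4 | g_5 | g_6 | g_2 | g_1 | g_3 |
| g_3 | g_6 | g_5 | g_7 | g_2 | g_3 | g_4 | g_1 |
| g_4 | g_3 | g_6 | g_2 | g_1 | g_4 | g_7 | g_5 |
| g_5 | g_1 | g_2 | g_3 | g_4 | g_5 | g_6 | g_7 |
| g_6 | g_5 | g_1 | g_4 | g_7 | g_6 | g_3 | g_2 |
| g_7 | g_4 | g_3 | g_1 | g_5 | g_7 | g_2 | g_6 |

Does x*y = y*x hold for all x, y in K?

Check whether the table is symmetric across its main diagonal.
Every entry (row x, col y) equals the entry (row y, col x), so K is abelian.
(In fact K ≅ the cyclic group Z_7.)

Yes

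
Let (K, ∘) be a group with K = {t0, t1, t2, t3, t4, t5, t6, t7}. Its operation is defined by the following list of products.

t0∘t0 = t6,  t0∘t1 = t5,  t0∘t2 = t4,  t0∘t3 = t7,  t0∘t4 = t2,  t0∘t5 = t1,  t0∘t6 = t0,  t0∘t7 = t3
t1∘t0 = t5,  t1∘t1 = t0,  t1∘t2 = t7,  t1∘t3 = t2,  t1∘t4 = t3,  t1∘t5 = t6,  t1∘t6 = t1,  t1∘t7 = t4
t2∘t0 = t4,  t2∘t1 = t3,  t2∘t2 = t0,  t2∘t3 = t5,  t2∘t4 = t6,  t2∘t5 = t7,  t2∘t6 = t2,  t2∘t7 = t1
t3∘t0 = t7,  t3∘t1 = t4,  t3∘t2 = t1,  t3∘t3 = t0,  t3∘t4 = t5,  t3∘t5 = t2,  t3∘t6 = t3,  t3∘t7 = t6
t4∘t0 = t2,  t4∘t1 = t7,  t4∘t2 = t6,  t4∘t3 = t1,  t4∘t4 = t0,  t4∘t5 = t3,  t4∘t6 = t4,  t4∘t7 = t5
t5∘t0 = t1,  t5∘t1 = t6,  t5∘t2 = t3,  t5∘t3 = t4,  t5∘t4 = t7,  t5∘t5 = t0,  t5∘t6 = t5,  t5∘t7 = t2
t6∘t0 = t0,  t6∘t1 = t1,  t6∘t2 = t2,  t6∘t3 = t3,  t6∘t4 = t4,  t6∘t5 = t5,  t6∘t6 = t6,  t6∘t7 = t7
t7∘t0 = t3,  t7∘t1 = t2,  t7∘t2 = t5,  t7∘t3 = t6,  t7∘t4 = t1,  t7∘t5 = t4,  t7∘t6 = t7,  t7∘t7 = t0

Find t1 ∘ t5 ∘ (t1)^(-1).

t5

The identity is t6. In row t1, the entry t6 sits in column t5, so t1^(-1) = t5.
t1 ∘ t5 = t6
t6 ∘ t5 = t5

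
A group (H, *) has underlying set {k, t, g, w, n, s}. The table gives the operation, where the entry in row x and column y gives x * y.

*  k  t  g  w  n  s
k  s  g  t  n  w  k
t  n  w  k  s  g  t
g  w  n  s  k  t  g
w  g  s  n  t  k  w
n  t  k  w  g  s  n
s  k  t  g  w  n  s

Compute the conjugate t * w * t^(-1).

w

The identity is s. In row t, the entry s sits in column w, so t^(-1) = w.
t * w = s
s * w = w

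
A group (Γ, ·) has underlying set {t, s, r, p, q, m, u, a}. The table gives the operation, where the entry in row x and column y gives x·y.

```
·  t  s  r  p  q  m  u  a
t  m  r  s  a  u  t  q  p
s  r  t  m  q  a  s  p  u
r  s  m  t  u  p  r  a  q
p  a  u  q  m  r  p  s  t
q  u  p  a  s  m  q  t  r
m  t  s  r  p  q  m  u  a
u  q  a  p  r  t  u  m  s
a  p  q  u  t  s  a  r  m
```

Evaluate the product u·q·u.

u·q = t
t·u = q
(Structurally, Γ here is isomorphic to the dihedral group D_4.)

q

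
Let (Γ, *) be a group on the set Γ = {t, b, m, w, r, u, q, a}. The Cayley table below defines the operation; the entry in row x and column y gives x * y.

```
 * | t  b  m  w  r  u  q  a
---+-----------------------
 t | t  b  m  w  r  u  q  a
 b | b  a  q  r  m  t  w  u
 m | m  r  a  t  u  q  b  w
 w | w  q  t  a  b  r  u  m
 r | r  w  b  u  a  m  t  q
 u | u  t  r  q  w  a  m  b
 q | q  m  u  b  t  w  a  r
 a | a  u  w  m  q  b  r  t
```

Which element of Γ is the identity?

The identity e satisfies e * x = x for all x, so its row in the table reproduces the column headers.
Row t reads: t, b, m, w, r, u, q, a — exactly the header order. So t is the identity.

t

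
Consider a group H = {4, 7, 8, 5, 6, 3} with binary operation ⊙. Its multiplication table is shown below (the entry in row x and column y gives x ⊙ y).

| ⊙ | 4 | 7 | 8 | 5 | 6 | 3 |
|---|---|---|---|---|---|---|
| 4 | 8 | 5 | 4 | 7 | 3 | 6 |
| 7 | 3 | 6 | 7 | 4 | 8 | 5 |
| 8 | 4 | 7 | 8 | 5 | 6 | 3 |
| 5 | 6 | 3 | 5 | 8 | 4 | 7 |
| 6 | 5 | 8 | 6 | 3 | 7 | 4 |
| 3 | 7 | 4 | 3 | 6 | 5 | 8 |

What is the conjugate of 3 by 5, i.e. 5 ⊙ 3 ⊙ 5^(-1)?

The identity is 8. In row 5, the entry 8 sits in column 5, so 5^(-1) = 5.
5 ⊙ 3 = 7
7 ⊙ 5 = 4

4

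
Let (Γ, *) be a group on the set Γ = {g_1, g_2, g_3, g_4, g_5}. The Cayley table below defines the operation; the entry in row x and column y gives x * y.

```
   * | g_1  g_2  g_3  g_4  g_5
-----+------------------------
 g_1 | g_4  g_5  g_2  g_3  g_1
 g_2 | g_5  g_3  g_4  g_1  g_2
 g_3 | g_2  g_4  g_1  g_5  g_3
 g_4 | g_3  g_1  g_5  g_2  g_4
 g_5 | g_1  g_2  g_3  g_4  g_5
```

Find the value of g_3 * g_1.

Read row g_3, column g_1: g_3 * g_1 = g_2.

g_2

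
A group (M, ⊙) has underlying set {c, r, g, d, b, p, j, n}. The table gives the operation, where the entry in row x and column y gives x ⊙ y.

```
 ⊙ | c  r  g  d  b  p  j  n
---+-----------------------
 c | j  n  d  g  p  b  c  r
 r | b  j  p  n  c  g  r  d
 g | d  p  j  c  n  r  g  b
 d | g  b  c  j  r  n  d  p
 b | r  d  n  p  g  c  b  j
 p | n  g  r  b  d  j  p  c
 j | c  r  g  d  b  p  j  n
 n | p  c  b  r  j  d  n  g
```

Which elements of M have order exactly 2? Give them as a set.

{c, d, g, p, r}

Identity is j. Compute the order of each non-identity element by repeated multiplication:
  c: c → j  (order 2)
  r: r → j  (order 2)
  g: g → j  (order 2)
  d: d → j  (order 2)
  b: b → g → n → j  (order 4)
  p: p → j  (order 2)
  n: n → g → b → j  (order 4)
Elements of order 2: {c, d, g, p, r}.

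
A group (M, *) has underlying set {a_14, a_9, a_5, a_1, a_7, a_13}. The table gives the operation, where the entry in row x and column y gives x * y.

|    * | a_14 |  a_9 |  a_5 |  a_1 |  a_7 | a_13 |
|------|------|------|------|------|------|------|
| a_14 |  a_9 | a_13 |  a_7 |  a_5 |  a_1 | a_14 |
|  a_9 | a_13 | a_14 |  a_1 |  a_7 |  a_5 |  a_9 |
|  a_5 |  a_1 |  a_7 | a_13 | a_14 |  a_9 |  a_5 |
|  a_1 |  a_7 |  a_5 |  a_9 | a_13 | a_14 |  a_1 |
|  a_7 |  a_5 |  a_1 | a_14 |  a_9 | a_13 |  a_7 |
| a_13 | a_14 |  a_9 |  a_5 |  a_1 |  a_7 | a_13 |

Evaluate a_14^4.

a_14

a_14^1 = a_14
a_14^2 = a_14 * a_14 = a_9
a_14^3 = a_9 * a_14 = a_13
a_14^4 = a_13 * a_14 = a_14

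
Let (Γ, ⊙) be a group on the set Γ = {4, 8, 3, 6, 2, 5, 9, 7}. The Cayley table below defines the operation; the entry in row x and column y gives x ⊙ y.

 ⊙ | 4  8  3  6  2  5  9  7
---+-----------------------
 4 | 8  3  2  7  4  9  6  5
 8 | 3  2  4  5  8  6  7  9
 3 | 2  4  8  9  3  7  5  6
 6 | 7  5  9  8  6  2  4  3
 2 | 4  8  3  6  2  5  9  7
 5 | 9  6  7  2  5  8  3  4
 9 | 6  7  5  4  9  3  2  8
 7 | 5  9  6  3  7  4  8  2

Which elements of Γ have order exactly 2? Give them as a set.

Identity is 2. Compute the order of each non-identity element by repeated multiplication:
  4: 4 → 8 → 3 → 2  (order 4)
  8: 8 → 2  (order 2)
  3: 3 → 8 → 4 → 2  (order 4)
  6: 6 → 8 → 5 → 2  (order 4)
  5: 5 → 8 → 6 → 2  (order 4)
  9: 9 → 2  (order 2)
  7: 7 → 2  (order 2)
Elements of order 2: {7, 8, 9}.

{7, 8, 9}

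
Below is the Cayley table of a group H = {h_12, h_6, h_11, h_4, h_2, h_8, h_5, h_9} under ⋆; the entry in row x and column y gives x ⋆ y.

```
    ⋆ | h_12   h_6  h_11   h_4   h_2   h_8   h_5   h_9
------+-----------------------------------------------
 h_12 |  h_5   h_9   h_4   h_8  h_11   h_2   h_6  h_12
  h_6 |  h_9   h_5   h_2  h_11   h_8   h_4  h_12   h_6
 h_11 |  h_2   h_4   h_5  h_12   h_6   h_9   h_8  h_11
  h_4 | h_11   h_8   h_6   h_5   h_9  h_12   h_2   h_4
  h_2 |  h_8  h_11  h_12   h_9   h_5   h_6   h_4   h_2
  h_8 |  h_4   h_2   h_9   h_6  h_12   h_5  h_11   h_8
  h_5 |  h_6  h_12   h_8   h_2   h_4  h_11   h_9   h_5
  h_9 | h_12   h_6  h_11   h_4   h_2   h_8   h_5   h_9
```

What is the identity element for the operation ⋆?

h_9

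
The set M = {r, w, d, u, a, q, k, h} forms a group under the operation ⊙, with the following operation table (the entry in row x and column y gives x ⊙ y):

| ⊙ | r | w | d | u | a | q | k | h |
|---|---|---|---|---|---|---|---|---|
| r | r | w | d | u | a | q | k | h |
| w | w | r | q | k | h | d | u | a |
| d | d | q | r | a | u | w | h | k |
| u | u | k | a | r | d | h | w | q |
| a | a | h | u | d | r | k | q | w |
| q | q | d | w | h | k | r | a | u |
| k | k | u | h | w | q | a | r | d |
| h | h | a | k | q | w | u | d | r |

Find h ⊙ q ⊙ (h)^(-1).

q

The identity is r. In row h, the entry r sits in column h, so h^(-1) = h.
h ⊙ q = u
u ⊙ h = q
(Structurally, M here is isomorphic to the elementary abelian group (Z_2)^3.)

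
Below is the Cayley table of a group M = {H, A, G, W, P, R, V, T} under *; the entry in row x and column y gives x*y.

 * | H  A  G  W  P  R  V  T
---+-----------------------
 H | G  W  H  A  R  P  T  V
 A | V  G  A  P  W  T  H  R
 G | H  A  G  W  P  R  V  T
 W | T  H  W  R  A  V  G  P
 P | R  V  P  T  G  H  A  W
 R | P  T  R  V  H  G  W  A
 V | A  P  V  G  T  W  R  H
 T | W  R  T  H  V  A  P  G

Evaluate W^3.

V

W^1 = W
W^2 = W*W = R
W^3 = R*W = V
(Structurally, M here is isomorphic to the dihedral group D_4.)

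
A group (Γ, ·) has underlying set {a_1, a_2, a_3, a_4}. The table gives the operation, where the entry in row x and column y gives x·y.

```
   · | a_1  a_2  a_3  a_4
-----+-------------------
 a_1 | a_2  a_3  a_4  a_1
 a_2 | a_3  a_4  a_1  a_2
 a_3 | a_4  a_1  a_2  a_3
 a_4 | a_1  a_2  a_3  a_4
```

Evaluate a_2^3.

a_2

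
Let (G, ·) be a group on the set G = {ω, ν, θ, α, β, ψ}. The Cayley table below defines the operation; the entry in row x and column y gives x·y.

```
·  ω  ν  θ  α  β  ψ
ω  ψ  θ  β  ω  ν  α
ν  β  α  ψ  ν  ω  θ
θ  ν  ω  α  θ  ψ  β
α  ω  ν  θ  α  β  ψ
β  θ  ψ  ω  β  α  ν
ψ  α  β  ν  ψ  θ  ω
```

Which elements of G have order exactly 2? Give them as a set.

Identity is α. Compute the order of each non-identity element by repeated multiplication:
  ω: ω → ψ → α  (order 3)
  ν: ν → α  (order 2)
  θ: θ → α  (order 2)
  β: β → α  (order 2)
  ψ: ψ → ω → α  (order 3)
Elements of order 2: {β, θ, ν}.

{β, θ, ν}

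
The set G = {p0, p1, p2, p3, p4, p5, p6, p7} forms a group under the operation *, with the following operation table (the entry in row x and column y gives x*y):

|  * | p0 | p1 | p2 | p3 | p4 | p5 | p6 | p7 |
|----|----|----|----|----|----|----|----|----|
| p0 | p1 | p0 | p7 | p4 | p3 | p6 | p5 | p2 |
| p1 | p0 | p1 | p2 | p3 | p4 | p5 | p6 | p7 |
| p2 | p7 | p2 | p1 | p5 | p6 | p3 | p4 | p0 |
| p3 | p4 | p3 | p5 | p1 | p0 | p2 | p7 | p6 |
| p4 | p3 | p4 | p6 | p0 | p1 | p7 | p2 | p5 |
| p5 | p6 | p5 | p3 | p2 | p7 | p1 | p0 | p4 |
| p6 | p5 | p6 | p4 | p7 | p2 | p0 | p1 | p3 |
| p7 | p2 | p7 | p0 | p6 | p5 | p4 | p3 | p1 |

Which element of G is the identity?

p1

The identity e satisfies e*x = x for all x, so its row in the table reproduces the column headers.
Row p1 reads: p0, p1, p2, p3, p4, p5, p6, p7 — exactly the header order. So p1 is the identity.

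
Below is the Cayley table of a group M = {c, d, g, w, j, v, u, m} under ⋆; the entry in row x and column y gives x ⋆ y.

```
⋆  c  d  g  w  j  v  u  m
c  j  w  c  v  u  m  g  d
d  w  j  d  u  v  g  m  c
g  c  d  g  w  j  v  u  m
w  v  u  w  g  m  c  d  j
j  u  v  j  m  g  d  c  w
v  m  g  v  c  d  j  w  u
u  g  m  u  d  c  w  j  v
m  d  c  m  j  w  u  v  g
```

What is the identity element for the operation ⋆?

g

The identity e satisfies e ⋆ x = x for all x, so its row in the table reproduces the column headers.
Row g reads: c, d, g, w, j, v, u, m — exactly the header order. So g is the identity.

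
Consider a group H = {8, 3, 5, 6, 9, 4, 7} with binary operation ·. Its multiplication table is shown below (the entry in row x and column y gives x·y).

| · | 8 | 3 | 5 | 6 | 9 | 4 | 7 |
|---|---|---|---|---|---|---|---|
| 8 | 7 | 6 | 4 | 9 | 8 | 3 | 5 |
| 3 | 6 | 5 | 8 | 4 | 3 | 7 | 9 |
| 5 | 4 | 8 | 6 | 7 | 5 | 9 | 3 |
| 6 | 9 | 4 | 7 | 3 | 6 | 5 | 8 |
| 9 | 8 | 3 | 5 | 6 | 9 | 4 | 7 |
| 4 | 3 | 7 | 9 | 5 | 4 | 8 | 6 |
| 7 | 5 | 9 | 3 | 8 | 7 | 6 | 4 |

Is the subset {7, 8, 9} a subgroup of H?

7·7 = 4, which is not in {7, 8, 9}.
The subset is not closed under ·, so it is not a subgroup.

No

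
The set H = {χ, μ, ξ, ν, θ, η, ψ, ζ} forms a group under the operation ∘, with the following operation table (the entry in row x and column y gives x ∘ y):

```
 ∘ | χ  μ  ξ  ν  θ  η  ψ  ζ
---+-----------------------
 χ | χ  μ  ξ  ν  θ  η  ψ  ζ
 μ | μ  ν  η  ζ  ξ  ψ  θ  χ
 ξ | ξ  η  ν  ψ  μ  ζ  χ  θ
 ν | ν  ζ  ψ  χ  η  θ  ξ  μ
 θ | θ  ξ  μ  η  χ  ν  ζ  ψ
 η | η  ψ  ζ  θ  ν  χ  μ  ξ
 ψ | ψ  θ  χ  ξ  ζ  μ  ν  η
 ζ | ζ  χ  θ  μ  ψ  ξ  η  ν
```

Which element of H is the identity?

χ

The identity e satisfies e ∘ x = x for all x, so its row in the table reproduces the column headers.
Row χ reads: χ, μ, ξ, ν, θ, η, ψ, ζ — exactly the header order. So χ is the identity.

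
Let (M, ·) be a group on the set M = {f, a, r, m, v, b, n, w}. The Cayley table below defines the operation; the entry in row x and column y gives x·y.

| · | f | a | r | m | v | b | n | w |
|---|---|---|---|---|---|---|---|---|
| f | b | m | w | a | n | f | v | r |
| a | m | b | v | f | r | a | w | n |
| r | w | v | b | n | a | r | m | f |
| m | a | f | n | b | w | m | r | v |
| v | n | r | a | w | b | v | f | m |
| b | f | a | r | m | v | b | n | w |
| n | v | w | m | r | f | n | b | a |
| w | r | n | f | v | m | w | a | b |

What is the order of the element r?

The identity element is b (its row matches the header).
r^1 = r
r^2 = r·r = b
The first power of r equal to the identity is r^2, so ord(r) = 2.
(Structurally, M here is isomorphic to the elementary abelian group (Z_2)^3.)

2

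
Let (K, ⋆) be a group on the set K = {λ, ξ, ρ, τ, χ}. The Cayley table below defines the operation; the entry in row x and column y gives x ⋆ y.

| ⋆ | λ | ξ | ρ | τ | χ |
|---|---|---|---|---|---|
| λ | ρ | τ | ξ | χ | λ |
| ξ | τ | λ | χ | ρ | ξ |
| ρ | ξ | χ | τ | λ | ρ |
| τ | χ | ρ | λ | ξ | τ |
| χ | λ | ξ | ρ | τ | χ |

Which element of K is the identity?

The identity e satisfies e ⋆ x = x for all x, so its row in the table reproduces the column headers.
Row χ reads: λ, ξ, ρ, τ, χ — exactly the header order. So χ is the identity.
(Structurally, K here is isomorphic to the cyclic group Z_5.)

χ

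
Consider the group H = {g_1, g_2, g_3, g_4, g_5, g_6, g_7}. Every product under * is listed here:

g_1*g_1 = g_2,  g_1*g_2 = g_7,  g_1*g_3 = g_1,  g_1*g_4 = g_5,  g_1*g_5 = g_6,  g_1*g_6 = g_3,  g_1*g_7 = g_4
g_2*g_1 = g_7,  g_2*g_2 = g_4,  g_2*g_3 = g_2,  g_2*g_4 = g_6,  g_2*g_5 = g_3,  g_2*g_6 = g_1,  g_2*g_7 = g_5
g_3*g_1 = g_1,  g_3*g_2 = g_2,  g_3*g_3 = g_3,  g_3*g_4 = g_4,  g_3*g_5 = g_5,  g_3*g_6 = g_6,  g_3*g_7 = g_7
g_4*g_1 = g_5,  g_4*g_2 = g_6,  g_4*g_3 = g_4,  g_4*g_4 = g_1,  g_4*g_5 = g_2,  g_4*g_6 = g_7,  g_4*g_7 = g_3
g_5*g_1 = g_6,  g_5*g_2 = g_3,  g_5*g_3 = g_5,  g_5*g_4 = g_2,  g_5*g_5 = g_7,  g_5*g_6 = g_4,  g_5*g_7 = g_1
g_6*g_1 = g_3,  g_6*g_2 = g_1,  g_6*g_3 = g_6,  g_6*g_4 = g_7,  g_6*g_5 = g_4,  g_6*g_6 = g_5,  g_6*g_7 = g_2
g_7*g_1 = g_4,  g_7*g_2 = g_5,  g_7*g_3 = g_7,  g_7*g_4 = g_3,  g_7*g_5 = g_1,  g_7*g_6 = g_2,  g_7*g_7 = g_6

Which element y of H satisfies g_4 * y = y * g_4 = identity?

First locate the identity: row g_3 matches the header, so g_3 is the identity.
Scan row g_4 for g_3: g_4 * g_7 = g_3. Hence g_4^(-1) = g_7.

g_7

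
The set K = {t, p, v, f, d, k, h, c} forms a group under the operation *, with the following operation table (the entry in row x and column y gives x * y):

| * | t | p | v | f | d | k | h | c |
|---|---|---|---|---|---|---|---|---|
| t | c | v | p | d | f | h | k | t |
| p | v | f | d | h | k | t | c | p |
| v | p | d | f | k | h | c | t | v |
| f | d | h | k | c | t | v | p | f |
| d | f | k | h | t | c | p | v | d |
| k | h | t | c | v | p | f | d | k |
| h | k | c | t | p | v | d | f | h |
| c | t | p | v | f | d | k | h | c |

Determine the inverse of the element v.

First locate the identity: row c matches the header, so c is the identity.
Scan row v for c: v * k = c. Hence v^(-1) = k.

k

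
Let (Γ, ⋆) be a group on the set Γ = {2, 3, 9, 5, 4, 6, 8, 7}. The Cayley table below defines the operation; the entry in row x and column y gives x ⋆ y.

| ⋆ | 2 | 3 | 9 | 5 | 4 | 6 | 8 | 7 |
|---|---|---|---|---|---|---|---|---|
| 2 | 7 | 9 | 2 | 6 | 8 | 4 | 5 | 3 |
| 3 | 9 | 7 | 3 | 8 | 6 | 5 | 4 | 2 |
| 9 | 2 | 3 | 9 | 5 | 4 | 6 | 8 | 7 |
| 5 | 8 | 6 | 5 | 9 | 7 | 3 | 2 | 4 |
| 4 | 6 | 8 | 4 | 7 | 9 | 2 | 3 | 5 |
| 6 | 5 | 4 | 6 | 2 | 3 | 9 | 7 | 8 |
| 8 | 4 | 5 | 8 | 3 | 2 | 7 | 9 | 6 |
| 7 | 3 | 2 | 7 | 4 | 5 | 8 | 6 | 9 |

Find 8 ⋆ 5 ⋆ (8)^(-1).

The identity is 9. In row 8, the entry 9 sits in column 8, so 8^(-1) = 8.
8 ⋆ 5 = 3
3 ⋆ 8 = 4
(Structurally, Γ here is isomorphic to the dihedral group D_4.)

4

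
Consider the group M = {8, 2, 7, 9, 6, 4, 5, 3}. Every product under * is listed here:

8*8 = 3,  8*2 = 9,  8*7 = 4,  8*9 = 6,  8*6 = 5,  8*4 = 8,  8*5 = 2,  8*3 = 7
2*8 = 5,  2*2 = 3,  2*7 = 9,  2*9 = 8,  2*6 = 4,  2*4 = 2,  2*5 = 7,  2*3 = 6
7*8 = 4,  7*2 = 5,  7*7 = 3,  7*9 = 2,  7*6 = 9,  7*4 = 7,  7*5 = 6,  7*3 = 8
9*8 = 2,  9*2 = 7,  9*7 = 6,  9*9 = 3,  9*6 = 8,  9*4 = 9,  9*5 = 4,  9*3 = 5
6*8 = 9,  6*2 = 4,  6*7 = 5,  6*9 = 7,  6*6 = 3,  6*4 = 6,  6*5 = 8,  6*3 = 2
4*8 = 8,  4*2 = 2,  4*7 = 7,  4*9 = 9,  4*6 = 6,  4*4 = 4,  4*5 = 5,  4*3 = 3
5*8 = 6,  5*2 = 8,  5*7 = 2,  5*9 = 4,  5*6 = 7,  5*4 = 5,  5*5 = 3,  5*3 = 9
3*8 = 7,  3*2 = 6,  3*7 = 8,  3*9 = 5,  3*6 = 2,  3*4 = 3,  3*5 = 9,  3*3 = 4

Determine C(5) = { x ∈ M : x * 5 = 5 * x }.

Compare row 5 with column 5 entry by entry.
3 * 5 = 9 = 5 * 3, so 3 commutes with 5.
2 * 5 = 7 but 5 * 2 = 8, so 2 does not.
Collecting the elements that commute with 5: C(5) = {3, 4, 5, 9}.

{3, 4, 5, 9}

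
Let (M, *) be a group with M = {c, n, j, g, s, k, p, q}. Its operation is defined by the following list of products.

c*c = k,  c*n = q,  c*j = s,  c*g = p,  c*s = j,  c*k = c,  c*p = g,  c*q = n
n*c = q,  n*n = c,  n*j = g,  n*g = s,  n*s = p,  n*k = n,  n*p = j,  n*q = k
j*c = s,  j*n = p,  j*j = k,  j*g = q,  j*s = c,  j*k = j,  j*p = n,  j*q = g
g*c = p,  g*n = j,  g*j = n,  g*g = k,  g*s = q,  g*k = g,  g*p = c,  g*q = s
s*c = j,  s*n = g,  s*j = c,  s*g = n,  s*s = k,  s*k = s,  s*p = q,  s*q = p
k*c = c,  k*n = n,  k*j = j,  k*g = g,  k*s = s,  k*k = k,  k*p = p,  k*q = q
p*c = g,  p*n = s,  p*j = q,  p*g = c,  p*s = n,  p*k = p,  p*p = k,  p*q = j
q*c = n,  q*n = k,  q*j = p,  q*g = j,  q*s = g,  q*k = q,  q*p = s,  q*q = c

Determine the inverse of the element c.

First locate the identity: row k matches the header, so k is the identity.
Scan row c for k: c * c = k. Hence c^(-1) = c.
(Structurally, M here is isomorphic to the dihedral group D_4.)

c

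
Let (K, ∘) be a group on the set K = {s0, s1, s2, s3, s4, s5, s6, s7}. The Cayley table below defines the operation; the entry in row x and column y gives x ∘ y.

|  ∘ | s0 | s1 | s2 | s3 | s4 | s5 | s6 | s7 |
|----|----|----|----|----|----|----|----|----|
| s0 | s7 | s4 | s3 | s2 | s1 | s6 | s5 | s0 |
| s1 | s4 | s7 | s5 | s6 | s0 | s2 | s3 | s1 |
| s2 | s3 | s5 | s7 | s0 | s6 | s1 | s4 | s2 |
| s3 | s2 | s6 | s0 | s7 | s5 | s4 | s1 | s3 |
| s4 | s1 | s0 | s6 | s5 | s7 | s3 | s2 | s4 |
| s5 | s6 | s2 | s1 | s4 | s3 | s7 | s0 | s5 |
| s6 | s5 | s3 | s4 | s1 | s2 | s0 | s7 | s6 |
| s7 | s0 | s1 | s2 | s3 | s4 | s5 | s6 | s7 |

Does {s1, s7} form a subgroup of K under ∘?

{s1, s7} contains the identity s7.
Checking products: every product of two elements of {s1, s7} (read from the table) lies in {s1, s7}, so the set is closed.
In a finite group, a nonempty closed subset is a subgroup. So {s1, s7} ≤ K.

Yes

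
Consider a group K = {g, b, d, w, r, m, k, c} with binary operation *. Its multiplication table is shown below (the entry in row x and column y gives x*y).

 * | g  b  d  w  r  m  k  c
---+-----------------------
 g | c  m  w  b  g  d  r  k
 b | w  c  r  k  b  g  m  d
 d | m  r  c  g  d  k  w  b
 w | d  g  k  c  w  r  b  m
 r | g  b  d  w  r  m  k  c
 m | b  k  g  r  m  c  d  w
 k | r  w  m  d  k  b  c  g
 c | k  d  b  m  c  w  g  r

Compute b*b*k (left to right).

g

b*b = c
c*k = g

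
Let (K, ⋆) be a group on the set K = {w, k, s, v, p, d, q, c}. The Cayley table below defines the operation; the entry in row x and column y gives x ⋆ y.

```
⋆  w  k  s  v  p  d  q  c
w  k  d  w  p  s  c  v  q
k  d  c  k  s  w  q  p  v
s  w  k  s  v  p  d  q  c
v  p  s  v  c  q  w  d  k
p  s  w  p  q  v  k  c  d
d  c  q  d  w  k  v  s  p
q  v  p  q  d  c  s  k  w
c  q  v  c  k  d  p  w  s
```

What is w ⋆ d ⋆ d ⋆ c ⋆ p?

w ⋆ d = c
c ⋆ d = p
p ⋆ c = d
d ⋆ p = k
(Structurally, K here is isomorphic to the cyclic group Z_8.)

k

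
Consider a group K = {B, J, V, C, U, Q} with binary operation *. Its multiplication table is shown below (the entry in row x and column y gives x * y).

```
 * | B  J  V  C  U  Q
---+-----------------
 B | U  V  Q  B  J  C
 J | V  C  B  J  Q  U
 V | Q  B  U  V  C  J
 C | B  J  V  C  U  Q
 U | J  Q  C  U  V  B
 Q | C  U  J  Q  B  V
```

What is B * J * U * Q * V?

J

B * J = V
V * U = C
C * Q = Q
Q * V = J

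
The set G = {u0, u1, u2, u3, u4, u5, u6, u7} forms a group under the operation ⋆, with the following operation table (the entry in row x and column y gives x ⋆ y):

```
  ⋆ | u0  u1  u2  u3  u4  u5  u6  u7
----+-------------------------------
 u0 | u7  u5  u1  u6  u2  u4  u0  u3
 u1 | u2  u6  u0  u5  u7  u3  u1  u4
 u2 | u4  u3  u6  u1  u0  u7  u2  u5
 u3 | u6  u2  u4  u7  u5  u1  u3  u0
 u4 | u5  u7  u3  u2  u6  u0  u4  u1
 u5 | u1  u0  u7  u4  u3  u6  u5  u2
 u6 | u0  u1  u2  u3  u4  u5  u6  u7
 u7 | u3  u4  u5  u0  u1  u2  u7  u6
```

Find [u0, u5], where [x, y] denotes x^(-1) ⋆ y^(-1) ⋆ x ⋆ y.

u7

Identity is u6; from the table u0^(-1) = u3 and u5^(-1) = u5.
u3 ⋆ u5 = u1
u1 ⋆ u0 = u2
u2 ⋆ u5 = u7
(Structurally, G here is isomorphic to the dihedral group D_4.)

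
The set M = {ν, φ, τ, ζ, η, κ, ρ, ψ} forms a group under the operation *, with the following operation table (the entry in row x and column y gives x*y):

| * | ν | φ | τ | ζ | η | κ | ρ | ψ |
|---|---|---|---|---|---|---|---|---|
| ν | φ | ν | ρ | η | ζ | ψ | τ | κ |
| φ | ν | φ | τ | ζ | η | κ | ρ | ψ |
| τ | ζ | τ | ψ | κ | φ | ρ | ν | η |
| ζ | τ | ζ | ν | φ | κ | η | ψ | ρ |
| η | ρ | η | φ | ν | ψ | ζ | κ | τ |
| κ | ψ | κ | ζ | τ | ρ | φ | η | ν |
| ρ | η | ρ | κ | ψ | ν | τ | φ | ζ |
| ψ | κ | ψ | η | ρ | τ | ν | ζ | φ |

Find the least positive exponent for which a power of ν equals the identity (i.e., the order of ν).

2

The identity element is φ (its row matches the header).
ν^1 = ν
ν^2 = ν*ν = φ
The first power of ν equal to the identity is ν^2, so ord(ν) = 2.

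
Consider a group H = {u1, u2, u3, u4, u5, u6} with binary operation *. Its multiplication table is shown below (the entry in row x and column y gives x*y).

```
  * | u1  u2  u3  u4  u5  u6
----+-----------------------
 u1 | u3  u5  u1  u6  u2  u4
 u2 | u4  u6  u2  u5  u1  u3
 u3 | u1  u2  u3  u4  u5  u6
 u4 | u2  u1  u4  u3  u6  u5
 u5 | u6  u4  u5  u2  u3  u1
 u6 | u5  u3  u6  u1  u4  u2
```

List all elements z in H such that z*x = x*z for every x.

{u3}

An element z is central iff its row equals its column in the table.
For u6: u6*u4 = u1 ≠ u5 = u4*u6, so u6 ∉ Z.
Checking each element this way leaves Z(H) = {u3}.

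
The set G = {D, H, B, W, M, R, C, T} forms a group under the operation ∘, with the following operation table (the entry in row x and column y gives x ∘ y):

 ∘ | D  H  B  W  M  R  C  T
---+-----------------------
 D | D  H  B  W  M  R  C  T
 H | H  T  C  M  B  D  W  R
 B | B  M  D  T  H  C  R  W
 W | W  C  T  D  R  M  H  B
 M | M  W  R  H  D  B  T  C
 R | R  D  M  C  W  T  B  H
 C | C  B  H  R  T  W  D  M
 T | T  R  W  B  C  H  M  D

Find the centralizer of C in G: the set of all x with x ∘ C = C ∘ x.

{C, D, M, T}

Compare row C with column C entry by entry.
T ∘ C = M = C ∘ T, so T commutes with C.
R ∘ C = B but C ∘ R = W, so R does not.
Collecting the elements that commute with C: C(C) = {C, D, M, T}.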